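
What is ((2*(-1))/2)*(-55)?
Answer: 55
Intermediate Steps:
((2*(-1))/2)*(-55) = -2*1/2*(-55) = -1*(-55) = 55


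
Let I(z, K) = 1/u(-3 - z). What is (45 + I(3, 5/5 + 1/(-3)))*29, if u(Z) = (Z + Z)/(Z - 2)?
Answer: 3973/3 ≈ 1324.3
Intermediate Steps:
u(Z) = 2*Z/(-2 + Z) (u(Z) = (2*Z)/(-2 + Z) = 2*Z/(-2 + Z))
I(z, K) = (-5 - z)/(2*(-3 - z)) (I(z, K) = 1/(2*(-3 - z)/(-2 + (-3 - z))) = 1/(2*(-3 - z)/(-5 - z)) = (-5 - z)/(2*(-3 - z)))
(45 + I(3, 5/5 + 1/(-3)))*29 = (45 + (5 + 3)/(2*(3 + 3)))*29 = (45 + (1/2)*8/6)*29 = (45 + (1/2)*(1/6)*8)*29 = (45 + 2/3)*29 = (137/3)*29 = 3973/3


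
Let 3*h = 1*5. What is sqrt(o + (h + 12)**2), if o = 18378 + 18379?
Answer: sqrt(332494)/3 ≈ 192.21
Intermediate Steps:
h = 5/3 (h = (1*5)/3 = (1/3)*5 = 5/3 ≈ 1.6667)
o = 36757
sqrt(o + (h + 12)**2) = sqrt(36757 + (5/3 + 12)**2) = sqrt(36757 + (41/3)**2) = sqrt(36757 + 1681/9) = sqrt(332494/9) = sqrt(332494)/3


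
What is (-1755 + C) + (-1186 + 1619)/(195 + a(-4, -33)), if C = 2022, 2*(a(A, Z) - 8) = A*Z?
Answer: 72256/269 ≈ 268.61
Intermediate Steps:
a(A, Z) = 8 + A*Z/2 (a(A, Z) = 8 + (A*Z)/2 = 8 + A*Z/2)
(-1755 + C) + (-1186 + 1619)/(195 + a(-4, -33)) = (-1755 + 2022) + (-1186 + 1619)/(195 + (8 + (½)*(-4)*(-33))) = 267 + 433/(195 + (8 + 66)) = 267 + 433/(195 + 74) = 267 + 433/269 = 72256/269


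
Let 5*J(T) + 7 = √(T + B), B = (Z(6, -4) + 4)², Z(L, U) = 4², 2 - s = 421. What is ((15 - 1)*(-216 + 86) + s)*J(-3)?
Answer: 15673/5 - 2239*√397/5 ≈ -5787.8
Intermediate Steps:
s = -419 (s = 2 - 1*421 = 2 - 421 = -419)
Z(L, U) = 16
B = 400 (B = (16 + 4)² = 20² = 400)
J(T) = -7/5 + √(400 + T)/5 (J(T) = -7/5 + √(T + 400)/5 = -7/5 + √(400 + T)/5)
((15 - 1)*(-216 + 86) + s)*J(-3) = ((15 - 1)*(-216 + 86) - 419)*(-7/5 + √(400 - 3)/5) = (14*(-130) - 419)*(-7/5 + √397/5) = (-1820 - 419)*(-7/5 + √397/5) = -2239*(-7/5 + √397/5) = 15673/5 - 2239*√397/5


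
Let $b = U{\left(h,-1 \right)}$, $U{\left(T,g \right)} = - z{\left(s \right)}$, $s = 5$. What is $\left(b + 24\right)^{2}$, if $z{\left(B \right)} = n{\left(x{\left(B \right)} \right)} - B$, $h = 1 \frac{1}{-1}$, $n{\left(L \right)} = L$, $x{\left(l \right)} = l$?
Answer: $576$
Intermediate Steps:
$h = -1$ ($h = 1 \left(-1\right) = -1$)
$z{\left(B \right)} = 0$ ($z{\left(B \right)} = B - B = 0$)
$U{\left(T,g \right)} = 0$ ($U{\left(T,g \right)} = \left(-1\right) 0 = 0$)
$b = 0$
$\left(b + 24\right)^{2} = \left(0 + 24\right)^{2} = 24^{2} = 576$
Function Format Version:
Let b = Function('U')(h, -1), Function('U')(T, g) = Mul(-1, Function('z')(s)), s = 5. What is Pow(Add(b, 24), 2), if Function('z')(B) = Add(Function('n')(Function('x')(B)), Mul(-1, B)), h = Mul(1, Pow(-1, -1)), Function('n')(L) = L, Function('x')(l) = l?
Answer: 576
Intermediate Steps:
h = -1 (h = Mul(1, -1) = -1)
Function('z')(B) = 0 (Function('z')(B) = Add(B, Mul(-1, B)) = 0)
Function('U')(T, g) = 0 (Function('U')(T, g) = Mul(-1, 0) = 0)
b = 0
Pow(Add(b, 24), 2) = Pow(Add(0, 24), 2) = Pow(24, 2) = 576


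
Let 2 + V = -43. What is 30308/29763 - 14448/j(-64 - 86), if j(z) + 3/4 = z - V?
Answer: 192542620/1398861 ≈ 137.64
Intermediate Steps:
V = -45 (V = -2 - 43 = -45)
j(z) = 177/4 + z (j(z) = -¾ + (z - 1*(-45)) = -¾ + (z + 45) = -¾ + (45 + z) = 177/4 + z)
30308/29763 - 14448/j(-64 - 86) = 30308/29763 - 14448/(177/4 + (-64 - 86)) = 30308*(1/29763) - 14448/(177/4 - 150) = 30308/29763 - 14448/(-423/4) = 30308/29763 - 14448*(-4/423) = 30308/29763 + 19264/141 = 192542620/1398861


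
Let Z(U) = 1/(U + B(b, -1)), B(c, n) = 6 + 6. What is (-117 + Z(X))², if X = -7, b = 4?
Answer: 341056/25 ≈ 13642.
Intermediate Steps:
B(c, n) = 12
Z(U) = 1/(12 + U) (Z(U) = 1/(U + 12) = 1/(12 + U))
(-117 + Z(X))² = (-117 + 1/(12 - 7))² = (-117 + 1/5)² = (-117 + ⅕)² = (-584/5)² = 341056/25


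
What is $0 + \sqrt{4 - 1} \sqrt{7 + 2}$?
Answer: $3 \sqrt{3} \approx 5.1962$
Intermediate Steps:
$0 + \sqrt{4 - 1} \sqrt{7 + 2} = 0 + \sqrt{3} \sqrt{9} = 0 + \sqrt{3} \cdot 3 = 0 + 3 \sqrt{3} = 3 \sqrt{3}$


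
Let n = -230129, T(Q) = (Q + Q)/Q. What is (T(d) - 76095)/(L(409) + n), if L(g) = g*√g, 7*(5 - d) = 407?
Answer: 17511205997/52890938712 + 31122037*√409/52890938712 ≈ 0.34298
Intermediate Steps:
d = -372/7 (d = 5 - ⅐*407 = 5 - 407/7 = -372/7 ≈ -53.143)
T(Q) = 2 (T(Q) = (2*Q)/Q = 2)
L(g) = g^(3/2)
(T(d) - 76095)/(L(409) + n) = (2 - 76095)/(409^(3/2) - 230129) = -76093/(409*√409 - 230129) = -76093/(-230129 + 409*√409)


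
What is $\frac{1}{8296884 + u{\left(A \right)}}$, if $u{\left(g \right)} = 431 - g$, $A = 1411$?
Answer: $\frac{1}{8295904} \approx 1.2054 \cdot 10^{-7}$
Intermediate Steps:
$\frac{1}{8296884 + u{\left(A \right)}} = \frac{1}{8296884 + \left(431 - 1411\right)} = \frac{1}{8296884 - 980} = \frac{1}{8295904}$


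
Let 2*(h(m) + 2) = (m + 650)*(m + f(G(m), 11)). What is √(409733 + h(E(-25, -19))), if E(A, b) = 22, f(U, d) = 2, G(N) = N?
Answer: √417795 ≈ 646.37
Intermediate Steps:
h(m) = -2 + (2 + m)*(650 + m)/2 (h(m) = -2 + ((m + 650)*(m + 2))/2 = -2 + ((650 + m)*(2 + m))/2 = -2 + ((2 + m)*(650 + m))/2 = -2 + (2 + m)*(650 + m)/2)
√(409733 + h(E(-25, -19))) = √(409733 + (648 + (½)*22² + 326*22)) = √(409733 + (648 + (½)*484 + 7172)) = √(409733 + (648 + 242 + 7172)) = √(409733 + 8062) = √417795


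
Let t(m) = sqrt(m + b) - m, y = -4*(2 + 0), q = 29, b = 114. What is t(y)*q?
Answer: 232 + 29*sqrt(106) ≈ 530.57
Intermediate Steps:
y = -8 (y = -4*2 = -8)
t(m) = sqrt(114 + m) - m (t(m) = sqrt(m + 114) - m = sqrt(114 + m) - m)
t(y)*q = (sqrt(114 - 8) - 1*(-8))*29 = (sqrt(106) + 8)*29 = (8 + sqrt(106))*29 = 232 + 29*sqrt(106)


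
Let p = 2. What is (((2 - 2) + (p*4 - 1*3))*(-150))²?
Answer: 562500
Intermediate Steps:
(((2 - 2) + (p*4 - 1*3))*(-150))² = (((2 - 2) + (2*4 - 1*3))*(-150))² = ((0 + (8 - 3))*(-150))² = ((0 + 5)*(-150))² = (5*(-150))² = (-750)² = 562500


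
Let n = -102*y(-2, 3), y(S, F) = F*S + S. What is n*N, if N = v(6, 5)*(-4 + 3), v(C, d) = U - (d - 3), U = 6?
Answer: -3264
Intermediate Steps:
y(S, F) = S + F*S
v(C, d) = 9 - d (v(C, d) = 6 - (d - 3) = 6 - (-3 + d) = 6 + (3 - d) = 9 - d)
n = 816 (n = -(-204)*(1 + 3) = -(-204)*4 = -102*(-8) = 816)
N = -4 (N = (9 - 1*5)*(-4 + 3) = (9 - 5)*(-1) = 4*(-1) = -4)
n*N = 816*(-4) = -3264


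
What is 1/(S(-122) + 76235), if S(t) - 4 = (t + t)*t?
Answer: 1/106007 ≈ 9.4333e-6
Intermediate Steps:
S(t) = 4 + 2*t² (S(t) = 4 + (t + t)*t = 4 + (2*t)*t = 4 + 2*t²)
1/(S(-122) + 76235) = 1/((4 + 2*(-122)²) + 76235) = 1/((4 + 2*14884) + 76235) = 1/((4 + 29768) + 76235) = 1/(29772 + 76235) = 1/106007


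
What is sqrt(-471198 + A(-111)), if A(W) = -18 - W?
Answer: 57*I*sqrt(145) ≈ 686.37*I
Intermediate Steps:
sqrt(-471198 + A(-111)) = sqrt(-471198 + (-18 - 1*(-111))) = sqrt(-471198 + (-18 + 111)) = sqrt(-471198 + 93) = sqrt(-471105) = 57*I*sqrt(145)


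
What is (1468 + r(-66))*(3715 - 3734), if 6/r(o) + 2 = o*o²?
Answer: -4009447051/143749 ≈ -27892.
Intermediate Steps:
r(o) = 6/(-2 + o³) (r(o) = 6/(-2 + o*o²) = 6/(-2 + o³))
(1468 + r(-66))*(3715 - 3734) = (1468 + 6/(-2 + (-66)³))*(3715 - 3734) = (1468 + 6/(-2 - 287496))*(-19) = (1468 + 6/(-287498))*(-19) = (1468 + 6*(-1/287498))*(-19) = (1468 - 3/143749)*(-19) = (211023529/143749)*(-19) = -4009447051/143749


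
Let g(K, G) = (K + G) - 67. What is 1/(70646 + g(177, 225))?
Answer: 1/70981 ≈ 1.4088e-5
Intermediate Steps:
g(K, G) = -67 + G + K (g(K, G) = (G + K) - 67 = -67 + G + K)
1/(70646 + g(177, 225)) = 1/(70646 + (-67 + 225 + 177)) = 1/(70646 + 335) = 1/70981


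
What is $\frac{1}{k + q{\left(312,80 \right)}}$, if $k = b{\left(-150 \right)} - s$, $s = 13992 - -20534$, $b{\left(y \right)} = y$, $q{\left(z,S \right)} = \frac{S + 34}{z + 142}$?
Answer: $- \frac{227}{7871395} \approx -2.8839 \cdot 10^{-5}$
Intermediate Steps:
$q{\left(z,S \right)} = \frac{34 + S}{142 + z}$
$s = 34526$ ($s = 13992 + 20534 = 34526$)
$k = -34676$ ($k = -150 - 34526 = -34676$)
$\frac{1}{k + q{\left(312,80 \right)}} = \frac{1}{-34676 + \frac{34 + 80}{142 + 312}} = \frac{1}{-34676 + \frac{1}{454} \cdot 114} = \frac{1}{-34676 + \frac{57}{227}} = \frac{1}{- \frac{7871395}{227}} = - \frac{227}{7871395}$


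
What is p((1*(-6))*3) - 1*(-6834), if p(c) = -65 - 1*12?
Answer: 6757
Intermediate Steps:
p(c) = -77 (p(c) = -65 - 12 = -77)
p((1*(-6))*3) - 1*(-6834) = -77 - 1*(-6834) = -77 + 6834 = 6757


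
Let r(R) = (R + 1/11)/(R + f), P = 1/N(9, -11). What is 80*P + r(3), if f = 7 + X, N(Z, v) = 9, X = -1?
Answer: 914/99 ≈ 9.2323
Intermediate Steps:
P = ⅑ (P = 1/9 = ⅑ ≈ 0.11111)
f = 6 (f = 7 - 1 = 6)
r(R) = (1/11 + R)/(6 + R) (r(R) = (R + 1/11)/(R + 6) = (R + 1/11)/(6 + R) = (1/11 + R)/(6 + R))
80*P + r(3) = 80*(⅑) + (1/11 + 3)/(6 + 3) = 80/9 + (34/11)/9 = 80/9 + (⅑)*(34/11) = 80/9 + 34/99 = 914/99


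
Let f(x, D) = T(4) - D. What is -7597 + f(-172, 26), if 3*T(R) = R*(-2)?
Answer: -22877/3 ≈ -7625.7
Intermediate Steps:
T(R) = -2*R/3 (T(R) = (R*(-2))/3 = (-2*R)/3 = -2*R/3)
f(x, D) = -8/3 - D (f(x, D) = -2/3*4 - D = -8/3 - D)
-7597 + f(-172, 26) = -7597 + (-8/3 - 1*26) = -7597 + (-8/3 - 26) = -7597 - 86/3 = -22877/3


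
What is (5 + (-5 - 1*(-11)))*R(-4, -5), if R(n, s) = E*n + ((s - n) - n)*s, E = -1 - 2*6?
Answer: 407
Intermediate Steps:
E = -13 (E = -1 - 12 = -13)
R(n, s) = -13*n + s*(s - 2*n) (R(n, s) = -13*n + ((s - n) - n)*s = -13*n + (s - 2*n)*s = -13*n + s*(s - 2*n))
(5 + (-5 - 1*(-11)))*R(-4, -5) = (5 + (-5 - 1*(-11)))*((-5)² - 13*(-4) - 2*(-4)*(-5)) = (5 + (-5 + 11))*(25 + 52 - 40) = (5 + 6)*37 = 11*37 = 407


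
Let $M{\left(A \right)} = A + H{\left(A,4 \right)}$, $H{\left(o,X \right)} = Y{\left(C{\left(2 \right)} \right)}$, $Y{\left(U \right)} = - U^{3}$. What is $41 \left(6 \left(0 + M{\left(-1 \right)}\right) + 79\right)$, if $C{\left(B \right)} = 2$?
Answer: $1025$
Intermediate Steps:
$H{\left(o,X \right)} = -8$ ($H{\left(o,X \right)} = - 2^{3} = \left(-1\right) 8 = -8$)
$M{\left(A \right)} = -8 + A$ ($M{\left(A \right)} = A - 8 = -8 + A$)
$41 \left(6 \left(0 + M{\left(-1 \right)}\right) + 79\right) = 41 \left(6 \left(0 - 9\right) + 79\right) = 41 \left(6 \left(-9\right) + 79\right) = 41 \left(-54 + 79\right) = 41 \cdot 25 = 1025$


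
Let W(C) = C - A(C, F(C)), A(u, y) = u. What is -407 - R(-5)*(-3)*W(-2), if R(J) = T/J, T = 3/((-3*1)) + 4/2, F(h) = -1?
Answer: -407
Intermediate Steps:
T = 1 (T = 3/(-3) + 4*(1/2) = 3*(-1/3) + 2 = -1 + 2 = 1)
W(C) = 0 (W(C) = C - C = 0)
R(J) = 1/J
-407 - R(-5)*(-3)*W(-2) = -407 - -3/(-5)*0 = -407 - (-1/5*(-3))*0 = -407 - 3*0/5 = -407 - 1*0 = -407 + 0 = -407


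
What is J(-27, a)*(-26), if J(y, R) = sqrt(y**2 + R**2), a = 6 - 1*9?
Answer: -78*sqrt(82) ≈ -706.32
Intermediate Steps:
a = -3 (a = 6 - 9 = -3)
J(y, R) = sqrt(R**2 + y**2)
J(-27, a)*(-26) = sqrt((-3)**2 + (-27)**2)*(-26) = sqrt(9 + 729)*(-26) = sqrt(738)*(-26) = (3*sqrt(82))*(-26) = -78*sqrt(82)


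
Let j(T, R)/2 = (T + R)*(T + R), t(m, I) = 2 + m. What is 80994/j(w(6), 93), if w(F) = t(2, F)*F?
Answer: 13499/4563 ≈ 2.9584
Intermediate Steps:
w(F) = 4*F (w(F) = (2 + 2)*F = 4*F)
j(T, R) = 2*(R + T)**2 (j(T, R) = 2*((T + R)*(T + R)) = 2*((R + T)*(R + T)) = 2*(R + T)**2)
80994/j(w(6), 93) = 80994/((2*(93 + 4*6)**2)) = 80994/((2*(93 + 24)**2)) = 80994/((2*117**2)) = 80994/((2*13689)) = 80994/27378 = 80994*(1/27378) = 13499/4563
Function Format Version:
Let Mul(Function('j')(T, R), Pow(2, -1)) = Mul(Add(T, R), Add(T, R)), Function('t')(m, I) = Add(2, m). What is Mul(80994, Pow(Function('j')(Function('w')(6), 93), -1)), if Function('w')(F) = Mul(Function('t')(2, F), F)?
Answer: Rational(13499, 4563) ≈ 2.9584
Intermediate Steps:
Function('w')(F) = Mul(4, F) (Function('w')(F) = Mul(Add(2, 2), F) = Mul(4, F))
Function('j')(T, R) = Mul(2, Pow(Add(R, T), 2)) (Function('j')(T, R) = Mul(2, Mul(Add(T, R), Add(T, R))) = Mul(2, Mul(Add(R, T), Add(R, T))) = Mul(2, Pow(Add(R, T), 2)))
Mul(80994, Pow(Function('j')(Function('w')(6), 93), -1)) = Mul(80994, Pow(Mul(2, Pow(Add(93, Mul(4, 6)), 2)), -1)) = Mul(80994, Pow(Mul(2, Pow(Add(93, 24), 2)), -1)) = Mul(80994, Pow(Mul(2, Pow(117, 2)), -1)) = Mul(80994, Pow(Mul(2, 13689), -1)) = Mul(80994, Pow(27378, -1)) = Mul(80994, Rational(1, 27378)) = Rational(13499, 4563)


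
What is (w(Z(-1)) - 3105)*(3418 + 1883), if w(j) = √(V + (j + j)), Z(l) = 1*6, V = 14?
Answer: -16459605 + 5301*√26 ≈ -1.6433e+7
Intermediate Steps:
Z(l) = 6
w(j) = √(14 + 2*j) (w(j) = √(14 + (j + j)) = √(14 + 2*j))
(w(Z(-1)) - 3105)*(3418 + 1883) = (√(14 + 2*6) - 3105)*(3418 + 1883) = (√(14 + 12) - 3105)*5301 = (√26 - 3105)*5301 = (-3105 + √26)*5301 = -16459605 + 5301*√26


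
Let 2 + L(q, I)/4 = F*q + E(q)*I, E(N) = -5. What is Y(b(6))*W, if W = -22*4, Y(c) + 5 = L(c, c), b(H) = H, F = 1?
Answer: 9592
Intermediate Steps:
L(q, I) = -8 - 20*I + 4*q (L(q, I) = -8 + 4*(1*q - 5*I) = -8 + 4*(q - 5*I) = -8 + (-20*I + 4*q) = -8 - 20*I + 4*q)
Y(c) = -13 - 16*c (Y(c) = -5 + (-8 - 20*c + 4*c) = -5 + (-8 - 16*c) = -13 - 16*c)
W = -88
Y(b(6))*W = (-13 - 16*6)*(-88) = (-13 - 96)*(-88) = -109*(-88) = 9592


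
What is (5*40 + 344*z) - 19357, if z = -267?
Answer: -111005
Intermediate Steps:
(5*40 + 344*z) - 19357 = (5*40 + 344*(-267)) - 19357 = (200 - 91848) - 19357 = -91648 - 19357 = -111005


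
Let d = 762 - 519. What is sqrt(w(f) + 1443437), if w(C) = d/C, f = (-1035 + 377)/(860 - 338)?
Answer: 5*sqrt(6248727926)/329 ≈ 1201.4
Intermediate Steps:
d = 243
f = -329/261 (f = -658/522 = -658*1/522 = -329/261 ≈ -1.2605)
w(C) = 243/C
sqrt(w(f) + 1443437) = sqrt(243/(-329/261) + 1443437) = sqrt(243*(-261/329) + 1443437) = sqrt(-63423/329 + 1443437) = sqrt(474827350/329) = 5*sqrt(6248727926)/329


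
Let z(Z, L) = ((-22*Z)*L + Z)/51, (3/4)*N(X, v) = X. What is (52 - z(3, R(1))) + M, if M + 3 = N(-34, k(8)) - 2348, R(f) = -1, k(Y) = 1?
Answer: -119630/51 ≈ -2345.7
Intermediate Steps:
N(X, v) = 4*X/3
z(Z, L) = Z/51 - 22*L*Z/51 (z(Z, L) = (-22*L*Z + Z)*(1/51) = (Z - 22*L*Z)*(1/51) = Z/51 - 22*L*Z/51)
M = -7189/3 (M = -3 + ((4/3)*(-34) - 2348) = -3 + (-136/3 - 2348) = -3 - 7180/3 = -7189/3 ≈ -2396.3)
(52 - z(3, R(1))) + M = (52 - 3*(1 - 22*(-1))/51) - 7189/3 = (52 - 3*(1 + 22)/51) - 7189/3 = (52 - 3*23/51) - 7189/3 = (52 - 1*23/17) - 7189/3 = (52 - 23/17) - 7189/3 = 861/17 - 7189/3 = -119630/51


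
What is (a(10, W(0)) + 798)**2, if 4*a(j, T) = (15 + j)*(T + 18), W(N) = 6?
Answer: 898704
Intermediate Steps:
a(j, T) = (15 + j)*(18 + T)/4 (a(j, T) = ((15 + j)*(T + 18))/4 = ((15 + j)*(18 + T))/4 = (15 + j)*(18 + T)/4)
(a(10, W(0)) + 798)**2 = ((135/2 + (9/2)*10 + (15/4)*6 + (1/4)*6*10) + 798)**2 = ((135/2 + 45 + 45/2 + 15) + 798)**2 = (150 + 798)**2 = 948**2 = 898704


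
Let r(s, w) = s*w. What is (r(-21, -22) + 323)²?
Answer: 616225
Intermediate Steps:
(r(-21, -22) + 323)² = (-21*(-22) + 323)² = (462 + 323)² = 785² = 616225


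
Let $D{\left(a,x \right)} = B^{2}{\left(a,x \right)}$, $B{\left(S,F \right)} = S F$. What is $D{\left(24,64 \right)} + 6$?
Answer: $2359302$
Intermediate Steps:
$B{\left(S,F \right)} = F S$
$D{\left(a,x \right)} = a^{2} x^{2}$ ($D{\left(a,x \right)} = \left(x a\right)^{2} = \left(a x\right)^{2} = a^{2} x^{2}$)
$D{\left(24,64 \right)} + 6 = 24^{2} \cdot 64^{2} + 6 = 576 \cdot 4096 + 6 = 2359296 + 6 = 2359302$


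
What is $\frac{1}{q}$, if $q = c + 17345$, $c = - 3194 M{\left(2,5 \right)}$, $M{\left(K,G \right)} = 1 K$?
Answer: $\frac{1}{10957} \approx 9.1266 \cdot 10^{-5}$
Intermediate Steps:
$M{\left(K,G \right)} = K$
$c = -6388$ ($c = \left(-3194\right) 2 = -6388$)
$q = 10957$ ($q = -6388 + 17345 = 10957$)
$\frac{1}{q} = \frac{1}{10957}$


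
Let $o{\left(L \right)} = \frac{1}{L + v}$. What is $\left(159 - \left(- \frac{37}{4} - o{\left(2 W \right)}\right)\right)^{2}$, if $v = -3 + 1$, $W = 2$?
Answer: $\frac{455625}{16} \approx 28477.0$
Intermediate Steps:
$v = -2$
$o{\left(L \right)} = \frac{1}{-2 + L}$ ($o{\left(L \right)} = \frac{1}{L - 2} = \frac{1}{-2 + L}$)
$\left(159 - \left(- \frac{37}{4} - o{\left(2 W \right)}\right)\right)^{2} = \left(159 + \left(\left(- \frac{49}{-4} + \frac{1}{-2 + 2 \cdot 2}\right) - 3\right)\right)^{2} = \left(159 + \left(\left(\left(-49\right) \left(- \frac{1}{4}\right) + \frac{1}{-2 + 4}\right) - 3\right)\right)^{2} = \left(159 + \left(\left(\frac{49}{4} + \frac{1}{2}\right) - 3\right)\right)^{2} = \left(159 + \left(\frac{51}{4} - 3\right)\right)^{2} = \left(159 + \frac{39}{4}\right)^{2} = \left(\frac{675}{4}\right)^{2} = \frac{455625}{16}$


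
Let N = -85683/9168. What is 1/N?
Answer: -3056/28561 ≈ -0.10700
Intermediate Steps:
N = -28561/3056 (N = -85683*1/9168 = -28561/3056 ≈ -9.3459)
1/N = 1/(-28561/3056) = -3056/28561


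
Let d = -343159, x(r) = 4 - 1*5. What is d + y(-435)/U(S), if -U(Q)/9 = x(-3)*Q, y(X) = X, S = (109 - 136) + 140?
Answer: -116331046/339 ≈ -3.4316e+5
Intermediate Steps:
x(r) = -1 (x(r) = 4 - 5 = -1)
S = 113 (S = -27 + 140 = 113)
U(Q) = 9*Q (U(Q) = -(-9)*Q = 9*Q)
d + y(-435)/U(S) = -343159 - 435/(9*113) = -343159 - 435/1017 = -343159 - 435*1/1017 = -343159 - 145/339 = -116331046/339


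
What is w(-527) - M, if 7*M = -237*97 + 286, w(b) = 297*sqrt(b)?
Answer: 22703/7 + 297*I*sqrt(527) ≈ 3243.3 + 6818.1*I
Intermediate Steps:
M = -22703/7 (M = (-237*97 + 286)/7 = (-22989 + 286)/7 = (1/7)*(-22703) = -22703/7 ≈ -3243.3)
w(-527) - M = 297*sqrt(-527) - 1*(-22703/7) = 297*(I*sqrt(527)) + 22703/7 = 297*I*sqrt(527) + 22703/7 = 22703/7 + 297*I*sqrt(527)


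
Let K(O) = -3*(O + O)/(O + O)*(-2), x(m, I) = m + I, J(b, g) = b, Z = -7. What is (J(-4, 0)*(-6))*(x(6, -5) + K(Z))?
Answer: 168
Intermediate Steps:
x(m, I) = I + m
K(O) = 6 (K(O) = -3*(2*O)/((2*O))*(-2) = -3*(2*O)*(1/(2*O))*(-2) = -3*(-2) = 6)
(J(-4, 0)*(-6))*(x(6, -5) + K(Z)) = (-4*(-6))*((-5 + 6) + 6) = 24*(1 + 6) = 24*7 = 168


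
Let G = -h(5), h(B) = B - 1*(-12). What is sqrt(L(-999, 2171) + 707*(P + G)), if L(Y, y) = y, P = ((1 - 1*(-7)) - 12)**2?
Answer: 2*sqrt(366) ≈ 38.262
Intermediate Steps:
h(B) = 12 + B (h(B) = B + 12 = 12 + B)
P = 16 (P = ((1 + 7) - 12)**2 = (8 - 12)**2 = (-4)**2 = 16)
G = -17 (G = -(12 + 5) = -1*17 = -17)
sqrt(L(-999, 2171) + 707*(P + G)) = sqrt(2171 + 707*(16 - 17)) = sqrt(2171 + 707*(-1)) = sqrt(2171 - 707) = sqrt(1464) = 2*sqrt(366)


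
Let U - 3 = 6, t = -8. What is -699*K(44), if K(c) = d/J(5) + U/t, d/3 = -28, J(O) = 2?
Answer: 241155/8 ≈ 30144.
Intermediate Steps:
d = -84 (d = 3*(-28) = -84)
U = 9 (U = 3 + 6 = 9)
K(c) = -345/8 (K(c) = -84/2 + 9/(-8) = -84*½ + 9*(-⅛) = -42 - 9/8 = -345/8)
-699*K(44) = -699*(-345/8) = 241155/8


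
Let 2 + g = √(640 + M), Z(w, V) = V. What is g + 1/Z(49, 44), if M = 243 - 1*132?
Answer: -87/44 + √751 ≈ 25.427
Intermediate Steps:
M = 111 (M = 243 - 132 = 111)
g = -2 + √751 (g = -2 + √(640 + 111) = -2 + √751 ≈ 25.404)
g + 1/Z(49, 44) = (-2 + √751) + 1/44 = -87/44 + √751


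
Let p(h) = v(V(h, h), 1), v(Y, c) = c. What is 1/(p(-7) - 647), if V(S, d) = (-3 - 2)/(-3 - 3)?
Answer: -1/646 ≈ -0.0015480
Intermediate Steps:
V(S, d) = 5/6 (V(S, d) = -5/(-6) = -5*(-1/6) = 5/6)
p(h) = 1
1/(p(-7) - 647) = 1/(1 - 647) = 1/(-646) = -1/646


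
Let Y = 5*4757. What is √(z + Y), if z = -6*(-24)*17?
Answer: √26233 ≈ 161.97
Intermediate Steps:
Y = 23785
z = 2448 (z = 144*17 = 2448)
√(z + Y) = √(2448 + 23785) = √26233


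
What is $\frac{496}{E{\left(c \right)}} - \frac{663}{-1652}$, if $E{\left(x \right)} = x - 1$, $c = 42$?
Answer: $\frac{846575}{67732} \approx 12.499$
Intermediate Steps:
$E{\left(x \right)} = -1 + x$
$\frac{496}{E{\left(c \right)}} - \frac{663}{-1652} = \frac{496}{-1 + 42} - \frac{663}{-1652} = \frac{496}{41} - - \frac{663}{1652} = 496 \cdot \frac{1}{41} + \frac{663}{1652} = \frac{496}{41} + \frac{663}{1652} = \frac{846575}{67732}$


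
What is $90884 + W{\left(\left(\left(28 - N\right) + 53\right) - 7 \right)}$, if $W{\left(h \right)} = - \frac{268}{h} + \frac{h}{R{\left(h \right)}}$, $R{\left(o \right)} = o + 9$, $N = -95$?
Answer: $\frac{2733953345}{30082} \approx 90883.0$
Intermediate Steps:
$R{\left(o \right)} = 9 + o$
$W{\left(h \right)} = - \frac{268}{h} + \frac{h}{9 + h}$
$90884 + W{\left(\left(\left(28 - N\right) + 53\right) - 7 \right)} = 90884 + \left(- \frac{268}{\left(\left(28 - -95\right) + 53\right) - 7} + \frac{\left(\left(28 - -95\right) + 53\right) - 7}{9 + \left(\left(\left(28 - -95\right) + 53\right) - 7\right)}\right) = 90884 + \left(- \frac{268}{\left(\left(28 + 95\right) + 53\right) - 7} + \frac{\left(\left(28 + 95\right) + 53\right) - 7}{9 + \left(\left(\left(28 + 95\right) + 53\right) - 7\right)}\right) = 90884 + \left(- \frac{268}{\left(123 + 53\right) - 7} + \frac{\left(123 + 53\right) - 7}{9 + \left(\left(123 + 53\right) - 7\right)}\right) = 90884 + \left(- \frac{268}{176 - 7} + \frac{176 - 7}{9 + \left(176 - 7\right)}\right) = 90884 + \left(- \frac{268}{169} + \frac{169}{9 + 169}\right) = 90884 + \left(\left(-268\right) \frac{1}{169} + \frac{169}{178}\right) = 90884 + \left(- \frac{268}{169} + 169 \cdot \frac{1}{178}\right) = 90884 + \left(- \frac{268}{169} + \frac{169}{178}\right) = 90884 - \frac{19143}{30082} = \frac{2733953345}{30082}$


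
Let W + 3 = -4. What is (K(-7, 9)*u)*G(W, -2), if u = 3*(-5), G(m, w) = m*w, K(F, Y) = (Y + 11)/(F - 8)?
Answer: 280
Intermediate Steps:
W = -7 (W = -3 - 4 = -7)
K(F, Y) = (11 + Y)/(-8 + F)
u = -15
(K(-7, 9)*u)*G(W, -2) = (((11 + 9)/(-8 - 7))*(-15))*(-7*(-2)) = ((20/(-15))*(-15))*14 = (-1/15*20*(-15))*14 = -4/3*(-15)*14 = 20*14 = 280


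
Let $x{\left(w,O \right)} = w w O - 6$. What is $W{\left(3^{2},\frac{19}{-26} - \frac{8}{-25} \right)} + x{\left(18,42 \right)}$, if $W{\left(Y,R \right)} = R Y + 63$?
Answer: $\frac{8879847}{650} \approx 13661.0$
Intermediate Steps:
$x{\left(w,O \right)} = -6 + O w^{2}$ ($x{\left(w,O \right)} = w^{2} O - 6 = O w^{2} - 6 = -6 + O w^{2}$)
$W{\left(Y,R \right)} = 63 + R Y$
$W{\left(3^{2},\frac{19}{-26} - \frac{8}{-25} \right)} + x{\left(18,42 \right)} = \left(63 + \left(\frac{19}{-26} - \frac{8}{-25}\right) 3^{2}\right) - \left(6 - 42 \cdot 18^{2}\right) = \left(63 + \left(19 \left(- \frac{1}{26}\right) - - \frac{8}{25}\right) 9\right) + \left(-6 + 42 \cdot 324\right) = \left(63 + \left(- \frac{19}{26} + \frac{8}{25}\right) 9\right) + \left(-6 + 13608\right) = \left(63 - \frac{2403}{650}\right) + 13602 = \frac{38547}{650} + 13602 = \frac{8879847}{650}$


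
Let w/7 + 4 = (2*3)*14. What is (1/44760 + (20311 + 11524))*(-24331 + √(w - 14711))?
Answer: -34670083776931/44760 + 1424934601*I*√14151/44760 ≈ -7.7458e+8 + 3.787e+6*I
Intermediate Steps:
w = 560 (w = -28 + 7*((2*3)*14) = -28 + 7*(6*14) = -28 + 7*84 = -28 + 588 = 560)
(1/44760 + (20311 + 11524))*(-24331 + √(w - 14711)) = (1/44760 + (20311 + 11524))*(-24331 + √(560 - 14711)) = (1/44760 + 31835)*(-24331 + √(-14151)) = 1424934601*(-24331 + I*√14151)/44760 = -34670083776931/44760 + 1424934601*I*√14151/44760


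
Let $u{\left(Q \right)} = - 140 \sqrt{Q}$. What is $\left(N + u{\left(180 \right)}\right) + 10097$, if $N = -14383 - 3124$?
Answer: $-7410 - 840 \sqrt{5} \approx -9288.3$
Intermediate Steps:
$N = -17507$
$\left(N + u{\left(180 \right)}\right) + 10097 = \left(-17507 - 140 \sqrt{180}\right) + 10097 = \left(-17507 - 140 \cdot 6 \sqrt{5}\right) + 10097 = \left(-17507 - 840 \sqrt{5}\right) + 10097 = -7410 - 840 \sqrt{5}$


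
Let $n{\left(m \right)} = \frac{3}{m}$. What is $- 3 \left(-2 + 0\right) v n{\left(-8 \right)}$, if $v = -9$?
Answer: $\frac{81}{4} \approx 20.25$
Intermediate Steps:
$- 3 \left(-2 + 0\right) v n{\left(-8 \right)} = - 3 \left(-2 + 0\right) \left(-9\right) \frac{3}{-8} = \left(-3\right) \left(-2\right) \left(-9\right) 3 \left(- \frac{1}{8}\right) = 6 \left(-9\right) \left(- \frac{3}{8}\right) = \left(-54\right) \left(- \frac{3}{8}\right) = \frac{81}{4}$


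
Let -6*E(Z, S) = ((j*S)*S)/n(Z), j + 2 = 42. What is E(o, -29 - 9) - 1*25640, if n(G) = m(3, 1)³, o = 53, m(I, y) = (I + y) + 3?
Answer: -26412440/1029 ≈ -25668.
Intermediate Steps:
m(I, y) = 3 + I + y
j = 40 (j = -2 + 42 = 40)
n(G) = 343 (n(G) = (3 + 3 + 1)³ = 7³ = 343)
E(Z, S) = -20*S²/1029 (E(Z, S) = -(40*S)*S/(6*343) = -40*S²/(6*343) = -20*S²/1029)
E(o, -29 - 9) - 1*25640 = -20*(-29 - 9)²/1029 - 1*25640 = -20/1029*(-38)² - 25640 = -20/1029*1444 - 25640 = -28880/1029 - 25640 = -26412440/1029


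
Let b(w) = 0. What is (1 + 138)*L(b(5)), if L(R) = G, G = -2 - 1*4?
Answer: -834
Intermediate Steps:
G = -6 (G = -2 - 4 = -6)
L(R) = -6
(1 + 138)*L(b(5)) = (1 + 138)*(-6) = 139*(-6) = -834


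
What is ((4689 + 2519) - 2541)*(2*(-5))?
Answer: -46670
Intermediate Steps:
((4689 + 2519) - 2541)*(2*(-5)) = (7208 - 2541)*(-10) = 4667*(-10) = -46670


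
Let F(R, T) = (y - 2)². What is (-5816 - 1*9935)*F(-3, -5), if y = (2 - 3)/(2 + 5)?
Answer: -3543975/49 ≈ -72326.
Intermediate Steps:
y = -⅐ (y = -1/7 = -1*⅐ = -⅐ ≈ -0.14286)
F(R, T) = 225/49 (F(R, T) = (-⅐ - 2)² = (-15/7)² = 225/49)
(-5816 - 1*9935)*F(-3, -5) = (-5816 - 1*9935)*(225/49) = (-5816 - 9935)*(225/49) = -15751*225/49 = -3543975/49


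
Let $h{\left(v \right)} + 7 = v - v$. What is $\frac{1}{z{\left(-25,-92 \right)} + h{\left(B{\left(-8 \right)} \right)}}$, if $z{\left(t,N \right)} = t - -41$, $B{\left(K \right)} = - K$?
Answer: $\frac{1}{9} \approx 0.11111$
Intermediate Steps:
$h{\left(v \right)} = -7$ ($h{\left(v \right)} = -7 + \left(v - v\right) = -7 + 0 = -7$)
$z{\left(t,N \right)} = 41 + t$ ($z{\left(t,N \right)} = t + 41 = 41 + t$)
$\frac{1}{z{\left(-25,-92 \right)} + h{\left(B{\left(-8 \right)} \right)}} = \frac{1}{\left(41 - 25\right) - 7} = \frac{1}{16 - 7} = \frac{1}{9}$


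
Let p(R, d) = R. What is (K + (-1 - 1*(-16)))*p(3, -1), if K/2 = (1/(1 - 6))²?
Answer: 1131/25 ≈ 45.240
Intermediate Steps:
K = 2/25 (K = 2*(1/(1 - 6))² = 2*(1/(-5))² = 2*(-⅕)² = 2*(1/25) = 2/25 ≈ 0.080000)
(K + (-1 - 1*(-16)))*p(3, -1) = (2/25 + (-1 - 1*(-16)))*3 = (2/25 + (-1 + 16))*3 = (2/25 + 15)*3 = (377/25)*3 = 1131/25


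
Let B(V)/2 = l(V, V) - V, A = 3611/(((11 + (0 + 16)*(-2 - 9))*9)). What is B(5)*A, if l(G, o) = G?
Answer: 0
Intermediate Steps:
A = -3611/1485 (A = 3611/(((11 + 16*(-11))*9)) = 3611/(((11 - 176)*9)) = 3611/((-165*9)) = 3611/(-1485) = 3611*(-1/1485) = -3611/1485 ≈ -2.4316)
B(V) = 0 (B(V) = 2*(V - V) = 2*0 = 0)
B(5)*A = 0*(-3611/1485) = 0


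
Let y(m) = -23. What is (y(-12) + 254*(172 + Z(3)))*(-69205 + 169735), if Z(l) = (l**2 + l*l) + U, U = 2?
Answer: 4900334850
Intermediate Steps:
Z(l) = 2 + 2*l**2 (Z(l) = (l**2 + l*l) + 2 = (l**2 + l**2) + 2 = 2*l**2 + 2 = 2 + 2*l**2)
(y(-12) + 254*(172 + Z(3)))*(-69205 + 169735) = (-23 + 254*(172 + (2 + 2*3**2)))*(-69205 + 169735) = (-23 + 254*(172 + (2 + 2*9)))*100530 = (-23 + 254*(172 + (2 + 18)))*100530 = (-23 + 254*(172 + 20))*100530 = (-23 + 254*192)*100530 = (-23 + 48768)*100530 = 48745*100530 = 4900334850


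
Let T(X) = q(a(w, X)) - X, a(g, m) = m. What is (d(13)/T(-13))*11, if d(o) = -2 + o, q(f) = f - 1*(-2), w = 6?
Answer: 121/2 ≈ 60.500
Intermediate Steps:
q(f) = 2 + f (q(f) = f + 2 = 2 + f)
T(X) = 2 (T(X) = (2 + X) - X = 2)
(d(13)/T(-13))*11 = ((-2 + 13)/2)*11 = (11*(½))*11 = (11/2)*11 = 121/2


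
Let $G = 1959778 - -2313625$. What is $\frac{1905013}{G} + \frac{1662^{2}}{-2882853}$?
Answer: $- \frac{701367706027}{1368843628751} \approx -0.51238$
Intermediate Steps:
$G = 4273403$ ($G = 1959778 + 2313625 = 4273403$)
$\frac{1905013}{G} + \frac{1662^{2}}{-2882853} = \frac{1905013}{4273403} + \frac{1662^{2}}{-2882853} = 1905013 \cdot \frac{1}{4273403} + 2762244 \left(- \frac{1}{2882853}\right) = \frac{1905013}{4273403} - \frac{306916}{320317} = - \frac{701367706027}{1368843628751}$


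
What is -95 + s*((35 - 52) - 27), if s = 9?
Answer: -491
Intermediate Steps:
-95 + s*((35 - 52) - 27) = -95 + 9*((35 - 52) - 27) = -95 + 9*(-17 - 27) = -95 + 9*(-44) = -95 - 396 = -491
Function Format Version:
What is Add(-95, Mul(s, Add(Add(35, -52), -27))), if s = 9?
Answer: -491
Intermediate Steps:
Add(-95, Mul(s, Add(Add(35, -52), -27))) = Add(-95, Mul(9, Add(Add(35, -52), -27))) = Add(-95, Mul(9, Add(-17, -27))) = Add(-95, Mul(9, -44)) = Add(-95, -396) = -491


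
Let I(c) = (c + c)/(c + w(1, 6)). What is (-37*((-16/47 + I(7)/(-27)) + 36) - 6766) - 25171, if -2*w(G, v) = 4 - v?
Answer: -168797335/5076 ≈ -33254.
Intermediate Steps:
w(G, v) = -2 + v/2 (w(G, v) = -(4 - v)/2 = -2 + v/2)
I(c) = 2*c/(1 + c) (I(c) = (c + c)/(c + (-2 + (½)*6)) = (2*c)/(c + (-2 + 3)) = (2*c)/(c + 1) = (2*c)/(1 + c) = 2*c/(1 + c))
(-37*((-16/47 + I(7)/(-27)) + 36) - 6766) - 25171 = (-37*((-16/47 + (2*7/(1 + 7))/(-27)) + 36) - 6766) - 25171 = (-37*((-16*1/47 + (2*7/8)*(-1/27)) + 36) - 6766) - 25171 = (-37*((-16/47 + (2*7*(⅛))*(-1/27)) + 36) - 6766) - 25171 = (-37*((-16/47 + (7/4)*(-1/27)) + 36) - 6766) - 25171 = (-37*((-16/47 - 7/108) + 36) - 6766) - 25171 = (-37*(-2057/5076 + 36) - 6766) - 25171 = (-37*180679/5076 - 6766) - 25171 = (-6685123/5076 - 6766) - 25171 = -41029339/5076 - 25171 = -168797335/5076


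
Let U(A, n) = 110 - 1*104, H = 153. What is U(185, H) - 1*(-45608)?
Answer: 45614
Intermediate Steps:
U(A, n) = 6 (U(A, n) = 110 - 104 = 6)
U(185, H) - 1*(-45608) = 6 - 1*(-45608) = 6 + 45608 = 45614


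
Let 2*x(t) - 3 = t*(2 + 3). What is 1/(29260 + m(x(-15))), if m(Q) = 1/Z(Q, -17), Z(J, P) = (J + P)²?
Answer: 2809/82191341 ≈ 3.4176e-5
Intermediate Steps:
x(t) = 3/2 + 5*t/2 (x(t) = 3/2 + (t*(2 + 3))/2 = 3/2 + (t*5)/2 = 3/2 + (5*t)/2 = 3/2 + 5*t/2)
m(Q) = (-17 + Q)⁻² (m(Q) = 1/((Q - 17)²) = 1/((-17 + Q)²) = (-17 + Q)⁻²)
1/(29260 + m(x(-15))) = 1/(29260 + (-17 + (3/2 + (5/2)*(-15)))⁻²) = 1/(29260 + (-17 + (3/2 - 75/2))⁻²) = 1/(29260 + (-17 - 36)⁻²) = 1/(29260 + (-53)⁻²) = 1/(29260 + 1/2809) = 1/(82191341/2809) = 2809/82191341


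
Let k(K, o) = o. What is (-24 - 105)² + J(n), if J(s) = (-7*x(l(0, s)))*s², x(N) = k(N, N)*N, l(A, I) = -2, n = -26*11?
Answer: -2273647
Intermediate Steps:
n = -286
x(N) = N² (x(N) = N*N = N²)
J(s) = -28*s² (J(s) = (-7*(-2)²)*s² = (-7*4)*s² = -28*s²)
(-24 - 105)² + J(n) = (-24 - 105)² - 28*(-286)² = (-129)² - 28*81796 = 16641 - 2290288 = -2273647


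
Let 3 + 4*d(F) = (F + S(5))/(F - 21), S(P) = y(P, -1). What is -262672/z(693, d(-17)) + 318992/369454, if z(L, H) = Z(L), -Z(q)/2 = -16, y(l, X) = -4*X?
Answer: -3032344167/369454 ≈ -8207.6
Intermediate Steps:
Z(q) = 32 (Z(q) = -2*(-16) = 32)
S(P) = 4 (S(P) = -4*(-1) = 4)
d(F) = -¾ + (4 + F)/(4*(-21 + F)) (d(F) = -¾ + ((F + 4)/(F - 21))/4 = -¾ + ((4 + F)/(-21 + F))/4 = -¾ + (4 + F)/(4*(-21 + F)))
z(L, H) = 32
-262672/z(693, d(-17)) + 318992/369454 = -262672/32 + 318992/369454 = -262672*1/32 + 318992*(1/369454) = -16417/2 + 159496/184727 = -3032344167/369454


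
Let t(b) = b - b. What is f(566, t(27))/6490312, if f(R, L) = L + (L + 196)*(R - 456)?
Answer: 2695/811289 ≈ 0.0033219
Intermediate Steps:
t(b) = 0
f(R, L) = L + (-456 + R)*(196 + L) (f(R, L) = L + (196 + L)*(-456 + R) = L + (-456 + R)*(196 + L))
f(566, t(27))/6490312 = (-89376 - 455*0 + 196*566 + 0*566)/6490312 = (-89376 + 0 + 110936 + 0)*(1/6490312) = 21560*(1/6490312) = 2695/811289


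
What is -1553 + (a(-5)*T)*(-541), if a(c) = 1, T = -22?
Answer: 10349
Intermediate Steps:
-1553 + (a(-5)*T)*(-541) = -1553 + (1*(-22))*(-541) = -1553 - 22*(-541) = -1553 + 11902 = 10349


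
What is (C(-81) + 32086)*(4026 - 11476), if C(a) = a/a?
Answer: -239048150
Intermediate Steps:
C(a) = 1
(C(-81) + 32086)*(4026 - 11476) = (1 + 32086)*(4026 - 11476) = 32087*(-7450) = -239048150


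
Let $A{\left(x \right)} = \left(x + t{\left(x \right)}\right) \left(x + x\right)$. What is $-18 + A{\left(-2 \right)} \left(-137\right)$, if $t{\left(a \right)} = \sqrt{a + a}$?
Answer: $-1114 + 1096 i \approx -1114.0 + 1096.0 i$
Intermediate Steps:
$t{\left(a \right)} = \sqrt{2} \sqrt{a}$ ($t{\left(a \right)} = \sqrt{2 a} = \sqrt{2} \sqrt{a}$)
$A{\left(x \right)} = 2 x \left(x + \sqrt{2} \sqrt{x}\right)$ ($A{\left(x \right)} = \left(x + \sqrt{2} \sqrt{x}\right) \left(x + x\right) = \left(x + \sqrt{2} \sqrt{x}\right) 2 x = 2 x \left(x + \sqrt{2} \sqrt{x}\right)$)
$-18 + A{\left(-2 \right)} \left(-137\right) = -18 + 2 \left(-2\right) \left(-2 + \sqrt{2} \sqrt{-2}\right) \left(-137\right) = -18 + 2 \left(-2\right) \left(-2 + \sqrt{2} i \sqrt{2}\right) \left(-137\right) = -18 + 2 \left(-2\right) \left(-2 + 2 i\right) \left(-137\right) = -18 + \left(8 - 8 i\right) \left(-137\right) = -18 - \left(1096 - 1096 i\right) = -1114 + 1096 i$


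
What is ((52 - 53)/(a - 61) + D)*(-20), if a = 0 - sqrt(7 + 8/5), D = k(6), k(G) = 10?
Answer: -1859250/9281 + 10*sqrt(215)/9281 ≈ -200.31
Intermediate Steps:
D = 10
a = -sqrt(215)/5 (a = 0 - sqrt(7 + 8*(1/5)) = 0 - sqrt(7 + 8/5) = 0 - sqrt(43/5) = 0 - sqrt(215)/5 = -sqrt(215)/5 ≈ -2.9326)
((52 - 53)/(a - 61) + D)*(-20) = ((52 - 53)/(-sqrt(215)/5 - 61) + 10)*(-20) = (-1/(-61 - sqrt(215)/5) + 10)*(-20) = (10 - 1/(-61 - sqrt(215)/5))*(-20) = -200 + 20/(-61 - sqrt(215)/5)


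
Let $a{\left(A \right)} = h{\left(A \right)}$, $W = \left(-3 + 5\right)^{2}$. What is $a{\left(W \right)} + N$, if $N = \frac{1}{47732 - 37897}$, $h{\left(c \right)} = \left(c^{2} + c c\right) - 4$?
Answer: $\frac{275381}{9835} \approx 28.0$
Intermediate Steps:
$W = 4$ ($W = 2^{2} = 4$)
$h{\left(c \right)} = -4 + 2 c^{2}$ ($h{\left(c \right)} = \left(c^{2} + c^{2}\right) - 4 = 2 c^{2} - 4 = -4 + 2 c^{2}$)
$N = \frac{1}{9835} \approx 0.00010168$
$a{\left(A \right)} = -4 + 2 A^{2}$
$a{\left(W \right)} + N = \left(-4 + 2 \cdot 4^{2}\right) + \frac{1}{9835} = \left(-4 + 2 \cdot 16\right) + \frac{1}{9835} = \left(-4 + 32\right) + \frac{1}{9835} = 28 + \frac{1}{9835} = \frac{275381}{9835}$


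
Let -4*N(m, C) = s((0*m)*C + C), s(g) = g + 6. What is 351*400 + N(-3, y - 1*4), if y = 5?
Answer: 561593/4 ≈ 1.4040e+5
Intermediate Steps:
s(g) = 6 + g
N(m, C) = -3/2 - C/4 (N(m, C) = -(6 + ((0*m)*C + C))/4 = -(6 + (0*C + C))/4 = -(6 + (0 + C))/4 = -(6 + C)/4 = -3/2 - C/4)
351*400 + N(-3, y - 1*4) = 351*400 + (-3/2 - (5 - 1*4)/4) = 140400 + (-3/2 - (5 - 4)/4) = 140400 + (-3/2 - ¼*1) = 140400 + (-3/2 - ¼) = 140400 - 7/4 = 561593/4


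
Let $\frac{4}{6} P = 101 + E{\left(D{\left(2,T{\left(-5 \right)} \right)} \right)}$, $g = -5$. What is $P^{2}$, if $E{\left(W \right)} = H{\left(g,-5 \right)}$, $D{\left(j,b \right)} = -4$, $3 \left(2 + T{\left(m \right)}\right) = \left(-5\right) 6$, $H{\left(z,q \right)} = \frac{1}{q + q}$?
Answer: $\frac{9162729}{400} \approx 22907.0$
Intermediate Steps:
$H{\left(z,q \right)} = \frac{1}{2 q}$
$T{\left(m \right)} = -12$ ($T{\left(m \right)} = -2 + \frac{\left(-5\right) 6}{3} = -2 + \frac{1}{3} \left(-30\right) = -2 - 10 = -12$)
$E{\left(W \right)} = - \frac{1}{10}$ ($E{\left(W \right)} = \frac{1}{2 \left(-5\right)} = \frac{1}{2} \left(- \frac{1}{5}\right) = - \frac{1}{10}$)
$P = \frac{3027}{20}$ ($P = \frac{3 \left(101 - \frac{1}{10}\right)}{2} = \frac{3}{2} \cdot \frac{1009}{10} = \frac{3027}{20} \approx 151.35$)
$P^{2} = \left(\frac{3027}{20}\right)^{2} = \frac{9162729}{400}$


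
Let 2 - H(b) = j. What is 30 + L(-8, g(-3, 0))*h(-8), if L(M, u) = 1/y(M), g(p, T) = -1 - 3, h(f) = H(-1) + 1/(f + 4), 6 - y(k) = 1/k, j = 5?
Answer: 1444/49 ≈ 29.469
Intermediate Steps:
H(b) = -3 (H(b) = 2 - 1*5 = 2 - 5 = -3)
y(k) = 6 - 1/k
h(f) = -3 + 1/(4 + f) (h(f) = -3 + 1/(f + 4) = -3 + 1/(4 + f))
g(p, T) = -4
L(M, u) = 1/(6 - 1/M)
30 + L(-8, g(-3, 0))*h(-8) = 30 + (-8/(-1 + 6*(-8)))*((-11 - 3*(-8))/(4 - 8)) = 30 + (-8/(-1 - 48))*((-11 + 24)/(-4)) = 30 + (-8/(-49))*(-¼*13) = 30 - 8*(-1/49)*(-13/4) = 30 + (8/49)*(-13/4) = 30 - 26/49 = 1444/49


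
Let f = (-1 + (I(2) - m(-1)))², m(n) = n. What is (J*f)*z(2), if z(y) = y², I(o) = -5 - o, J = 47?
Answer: 9212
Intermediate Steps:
f = 49 (f = (-1 + ((-5 - 1*2) - 1*(-1)))² = (-1 + ((-5 - 2) + 1))² = (-1 + (-7 + 1))² = (-1 - 6)² = (-7)² = 49)
(J*f)*z(2) = (47*49)*2² = 2303*4 = 9212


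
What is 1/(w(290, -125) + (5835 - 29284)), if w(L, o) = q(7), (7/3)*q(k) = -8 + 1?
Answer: -1/23452 ≈ -4.2640e-5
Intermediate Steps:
q(k) = -3 (q(k) = 3*(-8 + 1)/7 = (3/7)*(-7) = -3)
w(L, o) = -3
1/(w(290, -125) + (5835 - 29284)) = 1/(-3 + (5835 - 29284)) = 1/(-3 - 23449) = 1/(-23452) = -1/23452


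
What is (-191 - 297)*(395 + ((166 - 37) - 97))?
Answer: -208376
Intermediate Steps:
(-191 - 297)*(395 + ((166 - 37) - 97)) = -488*(395 + (129 - 97)) = -488*(395 + 32) = -488*427 = -208376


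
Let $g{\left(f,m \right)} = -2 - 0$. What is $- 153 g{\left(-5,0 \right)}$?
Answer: $306$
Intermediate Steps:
$g{\left(f,m \right)} = -2$ ($g{\left(f,m \right)} = -2 + 0 = -2$)
$- 153 g{\left(-5,0 \right)} = \left(-153\right) \left(-2\right) = 306$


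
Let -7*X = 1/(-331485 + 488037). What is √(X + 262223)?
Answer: √78727074048501186/547932 ≈ 512.08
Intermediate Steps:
X = -1/1095864 (X = -1/(7*(-331485 + 488037)) = -⅐/156552 = -⅐*1/156552 = -1/1095864 ≈ -9.1252e-7)
√(X + 262223) = √(-1/1095864 + 262223) = √(287360745671/1095864) = √78727074048501186/547932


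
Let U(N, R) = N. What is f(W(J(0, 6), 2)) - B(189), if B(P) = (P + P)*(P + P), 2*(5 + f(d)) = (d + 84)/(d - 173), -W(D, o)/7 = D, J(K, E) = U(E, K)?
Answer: -30721156/215 ≈ -1.4289e+5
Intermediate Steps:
J(K, E) = E
W(D, o) = -7*D
f(d) = -5 + (84 + d)/(2*(-173 + d)) (f(d) = -5 + ((d + 84)/(d - 173))/2 = -5 + ((84 + d)/(-173 + d))/2 = -5 + (84 + d)/(2*(-173 + d)))
B(P) = 4*P**2 (B(P) = (2*P)*(2*P) = 4*P**2)
f(W(J(0, 6), 2)) - B(189) = (1814 - (-63)*6)/(2*(-173 - 7*6)) - 4*189**2 = (1814 - 9*(-42))/(2*(-173 - 42)) - 4*35721 = (1/2)*(1814 + 378)/(-215) - 1*142884 = (1/2)*(-1/215)*2192 - 142884 = -1096/215 - 142884 = -30721156/215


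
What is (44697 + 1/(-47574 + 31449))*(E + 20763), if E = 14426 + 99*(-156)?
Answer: 2846198800676/3225 ≈ 8.8254e+8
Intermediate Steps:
E = -1018 (E = 14426 - 15444 = -1018)
(44697 + 1/(-47574 + 31449))*(E + 20763) = (44697 + 1/(-47574 + 31449))*(-1018 + 20763) = (44697 + 1/(-16125))*19745 = (44697 - 1/16125)*19745 = (720739124/16125)*19745 = 2846198800676/3225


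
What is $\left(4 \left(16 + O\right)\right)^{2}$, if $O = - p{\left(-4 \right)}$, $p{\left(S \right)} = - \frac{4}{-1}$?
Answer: $2304$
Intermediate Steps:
$p{\left(S \right)} = 4$ ($p{\left(S \right)} = \left(-4\right) \left(-1\right) = 4$)
$O = -4$ ($O = \left(-1\right) 4 = -4$)
$\left(4 \left(16 + O\right)\right)^{2} = \left(4 \left(16 - 4\right)\right)^{2} = \left(4 \cdot 12\right)^{2} = 48^{2} = 2304$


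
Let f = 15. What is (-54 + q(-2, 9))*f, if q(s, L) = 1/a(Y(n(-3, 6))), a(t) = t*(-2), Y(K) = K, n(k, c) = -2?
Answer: -3225/4 ≈ -806.25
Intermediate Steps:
a(t) = -2*t
q(s, L) = 1/4 (q(s, L) = 1/(-2*(-2)) = 1/4)
(-54 + q(-2, 9))*f = (-54 + 1/4)*15 = -215/4*15 = -3225/4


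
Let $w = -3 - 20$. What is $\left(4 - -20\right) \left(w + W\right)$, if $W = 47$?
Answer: $576$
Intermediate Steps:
$w = -23$ ($w = -3 - 20 = -23$)
$\left(4 - -20\right) \left(w + W\right) = \left(4 - -20\right) \left(-23 + 47\right) = \left(4 + 20\right) 24 = 24 \cdot 24 = 576$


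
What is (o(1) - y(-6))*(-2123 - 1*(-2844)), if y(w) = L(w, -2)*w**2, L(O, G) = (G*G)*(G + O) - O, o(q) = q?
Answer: 675577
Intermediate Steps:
L(O, G) = -O + G**2*(G + O) (L(O, G) = G**2*(G + O) - O = -O + G**2*(G + O))
y(w) = w**2*(-8 + 3*w) (y(w) = ((-2)**3 - w + w*(-2)**2)*w**2 = (-8 - w + w*4)*w**2 = (-8 - w + 4*w)*w**2 = (-8 + 3*w)*w**2 = w**2*(-8 + 3*w))
(o(1) - y(-6))*(-2123 - 1*(-2844)) = (1 - (-6)**2*(-8 + 3*(-6)))*(-2123 - 1*(-2844)) = (1 - 36*(-8 - 18))*(-2123 + 2844) = (1 - 36*(-26))*721 = (1 - 1*(-936))*721 = (1 + 936)*721 = 937*721 = 675577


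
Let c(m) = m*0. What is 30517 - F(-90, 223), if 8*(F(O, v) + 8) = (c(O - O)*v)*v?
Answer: 30525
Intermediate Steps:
c(m) = 0
F(O, v) = -8 (F(O, v) = -8 + ((0*v)*v)/8 = -8 + (0*v)/8 = -8 + (1/8)*0 = -8 + 0 = -8)
30517 - F(-90, 223) = 30517 - 1*(-8) = 30517 + 8 = 30525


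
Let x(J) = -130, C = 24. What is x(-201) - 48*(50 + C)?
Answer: -3682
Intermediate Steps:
x(-201) - 48*(50 + C) = -130 - 48*(50 + 24) = -130 - 48*74 = -130 - 1*3552 = -130 - 3552 = -3682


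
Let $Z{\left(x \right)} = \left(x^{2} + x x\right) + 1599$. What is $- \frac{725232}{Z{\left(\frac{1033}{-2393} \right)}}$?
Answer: $- \frac{4153004061168}{9158726129} \approx -453.45$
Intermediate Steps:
$Z{\left(x \right)} = 1599 + 2 x^{2}$ ($Z{\left(x \right)} = \left(x^{2} + x^{2}\right) + 1599 = 2 x^{2} + 1599 = 1599 + 2 x^{2}$)
$- \frac{725232}{Z{\left(\frac{1033}{-2393} \right)}} = - \frac{725232}{1599 + 2 \left(\frac{1033}{-2393}\right)^{2}} = - \frac{725232}{1599 + 2 \left(1033 \left(- \frac{1}{2393}\right)\right)^{2}} = - \frac{725232}{1599 + 2 \left(- \frac{1033}{2393}\right)^{2}} = - \frac{725232}{1599 + 2 \cdot \frac{1067089}{5726449}} = - \frac{725232}{1599 + \frac{2134178}{5726449}} = - \frac{725232}{\frac{9158726129}{5726449}} = \left(-725232\right) \frac{5726449}{9158726129} = - \frac{4153004061168}{9158726129}$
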